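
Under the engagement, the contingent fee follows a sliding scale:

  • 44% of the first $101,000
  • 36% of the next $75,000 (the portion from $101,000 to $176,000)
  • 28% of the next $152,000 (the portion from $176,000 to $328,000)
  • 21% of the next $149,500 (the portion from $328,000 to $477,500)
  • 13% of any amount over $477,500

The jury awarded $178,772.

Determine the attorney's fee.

First $101,000 at 44% = $44,440.00
Next $75,000 at 36% = $27,000.00
Remaining $2,772 at 28% = $776.16
Fee: $44,440.00 + $27,000.00 + $776.16 = $72,216.16

$72,216.16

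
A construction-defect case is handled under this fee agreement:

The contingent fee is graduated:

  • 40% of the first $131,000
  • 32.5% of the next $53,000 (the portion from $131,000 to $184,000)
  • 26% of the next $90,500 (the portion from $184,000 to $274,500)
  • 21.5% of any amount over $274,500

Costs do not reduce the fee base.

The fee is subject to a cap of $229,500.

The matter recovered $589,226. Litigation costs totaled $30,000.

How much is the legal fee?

$160,821.09

Fee base is the gross recovery, $589,226; costs are reimbursed separately.
First $131,000 at 40% = $52,400.00
Next $53,000 at 32.5% = $17,225.00
Next $90,500 at 26% = $23,530.00
Remaining $314,726 at 21.5% = $67,666.09
Fee: $52,400.00 + $17,225.00 + $23,530.00 + $67,666.09 = $160,821.09
$160,821.09 is under the $229,500 cap.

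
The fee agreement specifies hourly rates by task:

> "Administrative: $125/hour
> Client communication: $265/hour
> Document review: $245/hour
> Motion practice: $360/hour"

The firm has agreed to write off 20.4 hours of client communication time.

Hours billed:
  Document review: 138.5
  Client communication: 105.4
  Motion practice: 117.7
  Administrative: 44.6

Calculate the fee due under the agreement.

$104,404.50

Administrative: 44.6 × $125 = $5,575.00
Client communication: 105.4 × $265 = $27,931.00
Document review: 138.5 × $245 = $33,932.50
Motion practice: 117.7 × $360 = $42,372.00
Subtotal: $109,810.50
Write-off: 20.4 × $265 = $5,406.00
Total: $109,810.50 − $5,406.00 = $104,404.50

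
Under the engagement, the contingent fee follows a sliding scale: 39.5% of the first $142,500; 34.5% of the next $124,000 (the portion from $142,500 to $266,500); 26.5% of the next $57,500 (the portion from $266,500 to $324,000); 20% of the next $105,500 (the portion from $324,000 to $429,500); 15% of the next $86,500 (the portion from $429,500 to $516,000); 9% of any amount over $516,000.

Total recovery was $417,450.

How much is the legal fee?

$132,995.00

First $142,500 at 39.5% = $56,287.50
Next $124,000 at 34.5% = $42,780.00
Next $57,500 at 26.5% = $15,237.50
Remaining $93,450 at 20% = $18,690.00
Fee: $56,287.50 + $42,780.00 + $15,237.50 + $18,690.00 = $132,995.00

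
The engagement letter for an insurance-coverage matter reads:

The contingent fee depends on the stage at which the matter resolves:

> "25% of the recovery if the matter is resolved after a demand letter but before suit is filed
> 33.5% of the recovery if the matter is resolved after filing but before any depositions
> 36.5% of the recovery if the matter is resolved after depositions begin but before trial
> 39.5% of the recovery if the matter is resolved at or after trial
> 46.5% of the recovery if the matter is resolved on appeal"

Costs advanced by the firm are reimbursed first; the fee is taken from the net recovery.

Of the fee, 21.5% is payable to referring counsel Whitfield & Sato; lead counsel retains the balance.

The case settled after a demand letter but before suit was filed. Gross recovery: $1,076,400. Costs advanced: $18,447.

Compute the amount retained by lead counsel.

Fee base (net of costs): $1,076,400 − $18,447 = $1,057,953
The matter settled after a demand letter but before suit was filed, so the 25% rate applies.
$1,057,953 × 25% = $264,488.25
Referral share: 21.5% of $264,488.25 = $56,864.97; lead counsel retains $264,488.25 − $56,864.97 = $207,623.28.

$207,623.28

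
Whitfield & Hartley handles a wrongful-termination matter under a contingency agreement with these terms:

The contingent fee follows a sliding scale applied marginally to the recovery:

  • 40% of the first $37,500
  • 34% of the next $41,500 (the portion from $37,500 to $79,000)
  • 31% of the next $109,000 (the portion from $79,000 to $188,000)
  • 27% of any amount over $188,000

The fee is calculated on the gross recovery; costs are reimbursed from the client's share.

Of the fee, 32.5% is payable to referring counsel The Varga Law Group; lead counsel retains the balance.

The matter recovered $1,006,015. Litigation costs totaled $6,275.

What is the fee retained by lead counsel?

Fee base is the gross recovery, $1,006,015; costs are reimbursed separately.
First $37,500 at 40% = $15,000.00
Next $41,500 at 34% = $14,110.00
Next $109,000 at 31% = $33,790.00
Remaining $818,015 at 27% = $220,864.05
Fee: $15,000.00 + $14,110.00 + $33,790.00 + $220,864.05 = $283,764.05
Referral share: 32.5% of $283,764.05 = $92,223.32; lead counsel retains $283,764.05 − $92,223.32 = $191,540.73.

$191,540.73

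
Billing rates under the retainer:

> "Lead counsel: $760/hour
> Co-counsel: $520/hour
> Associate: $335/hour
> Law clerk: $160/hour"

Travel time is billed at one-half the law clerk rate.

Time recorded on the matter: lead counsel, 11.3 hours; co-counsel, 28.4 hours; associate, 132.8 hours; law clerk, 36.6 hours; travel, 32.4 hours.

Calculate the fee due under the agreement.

$76,292.00

Lead counsel: 11.3 × $760 = $8,588.00
Co-counsel: 28.4 × $520 = $14,768.00
Associate: 132.8 × $335 = $44,488.00
Law clerk: 36.6 × $160 = $5,856.00
Subtotal: $8,588.00 + $14,768.00 + $44,488.00 + $5,856.00 = $73,700.00
Travel: 32.4 × ($160 ÷ 2) = 32.4 × $80.00 = $2,592.00
Total: $73,700.00 + $2,592.00 = $76,292.00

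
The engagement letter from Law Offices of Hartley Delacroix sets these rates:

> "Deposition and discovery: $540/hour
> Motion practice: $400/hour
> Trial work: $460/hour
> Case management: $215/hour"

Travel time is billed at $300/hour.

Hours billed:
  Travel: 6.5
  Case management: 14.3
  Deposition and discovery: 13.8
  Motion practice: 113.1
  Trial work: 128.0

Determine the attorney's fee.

Deposition and discovery: 13.8 × $540 = $7,452.00
Motion practice: 113.1 × $400 = $45,240.00
Trial work: 128.0 × $460 = $58,880.00
Case management: 14.3 × $215 = $3,074.50
Subtotal: $7,452.00 + $45,240.00 + $58,880.00 + $3,074.50 = $114,646.50
Travel: 6.5 × $300 = $1,950.00
Total: $114,646.50 + $1,950.00 = $116,596.50

$116,596.50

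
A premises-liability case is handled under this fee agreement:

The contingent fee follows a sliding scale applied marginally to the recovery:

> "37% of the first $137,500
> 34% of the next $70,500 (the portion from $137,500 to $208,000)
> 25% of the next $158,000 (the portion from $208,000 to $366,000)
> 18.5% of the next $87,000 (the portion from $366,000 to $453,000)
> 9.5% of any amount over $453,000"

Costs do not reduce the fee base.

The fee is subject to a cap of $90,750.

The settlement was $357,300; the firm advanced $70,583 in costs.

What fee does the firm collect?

Fee base is the gross recovery, $357,300; costs are reimbursed separately.
First $137,500 at 37% = $50,875.00
Next $70,500 at 34% = $23,970.00
Remaining $149,300 at 25% = $37,325.00
Fee: $50,875.00 + $23,970.00 + $37,325.00 = $112,170.00
$112,170.00 exceeds the $90,750 cap, so the fee is capped at $90,750.00.

$90,750.00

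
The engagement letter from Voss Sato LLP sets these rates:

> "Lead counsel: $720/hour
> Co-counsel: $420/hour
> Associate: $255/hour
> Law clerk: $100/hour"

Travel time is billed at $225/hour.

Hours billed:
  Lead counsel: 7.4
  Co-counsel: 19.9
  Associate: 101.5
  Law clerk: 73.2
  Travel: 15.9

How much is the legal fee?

$50,466.00

Lead counsel: 7.4 × $720 = $5,328.00
Co-counsel: 19.9 × $420 = $8,358.00
Associate: 101.5 × $255 = $25,882.50
Law clerk: 73.2 × $100 = $7,320.00
Subtotal: $5,328.00 + $8,358.00 + $25,882.50 + $7,320.00 = $46,888.50
Travel: 15.9 × $225 = $3,577.50
Total: $46,888.50 + $3,577.50 = $50,466.00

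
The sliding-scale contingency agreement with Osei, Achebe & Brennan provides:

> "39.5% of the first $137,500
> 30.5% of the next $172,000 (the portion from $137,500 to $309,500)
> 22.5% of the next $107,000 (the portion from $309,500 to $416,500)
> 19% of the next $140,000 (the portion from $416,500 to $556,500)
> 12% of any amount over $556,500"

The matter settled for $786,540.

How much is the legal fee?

First $137,500 at 39.5% = $54,312.50
Next $172,000 at 30.5% = $52,460.00
Next $107,000 at 22.5% = $24,075.00
Next $140,000 at 19% = $26,600.00
Remaining $230,040 at 12% = $27,604.80
Fee: $54,312.50 + $52,460.00 + $24,075.00 + $26,600.00 + $27,604.80 = $185,052.30

$185,052.30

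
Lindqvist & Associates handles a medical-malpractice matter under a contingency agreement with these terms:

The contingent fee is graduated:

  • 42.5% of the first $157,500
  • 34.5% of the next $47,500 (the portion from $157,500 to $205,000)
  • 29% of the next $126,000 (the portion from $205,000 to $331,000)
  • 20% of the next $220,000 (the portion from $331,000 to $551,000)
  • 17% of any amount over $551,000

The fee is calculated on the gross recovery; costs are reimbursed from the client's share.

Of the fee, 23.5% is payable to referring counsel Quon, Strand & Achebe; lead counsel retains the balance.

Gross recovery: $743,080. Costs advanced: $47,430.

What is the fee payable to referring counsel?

Fee base is the gross recovery, $743,080; costs are reimbursed separately.
First $157,500 at 42.5% = $66,937.50
Next $47,500 at 34.5% = $16,387.50
Next $126,000 at 29% = $36,540.00
Next $220,000 at 20% = $44,000.00
Remaining $192,080 at 17% = $32,653.60
Fee: $66,937.50 + $16,387.50 + $36,540.00 + $44,000.00 + $32,653.60 = $196,518.60
Referral share: 23.5% of $196,518.60 = $46,181.87; lead counsel retains $196,518.60 − $46,181.87 = $150,336.73.

$46,181.87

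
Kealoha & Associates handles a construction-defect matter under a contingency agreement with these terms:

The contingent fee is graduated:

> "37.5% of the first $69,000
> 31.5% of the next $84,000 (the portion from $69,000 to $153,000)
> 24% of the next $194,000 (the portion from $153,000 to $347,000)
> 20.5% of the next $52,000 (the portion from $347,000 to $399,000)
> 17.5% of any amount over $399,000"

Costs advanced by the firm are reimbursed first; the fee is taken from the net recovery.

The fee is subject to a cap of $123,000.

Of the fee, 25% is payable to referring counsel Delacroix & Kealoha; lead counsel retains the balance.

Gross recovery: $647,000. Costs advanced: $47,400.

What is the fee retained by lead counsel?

$92,250.00

Fee base (net of costs): $647,000 − $47,400 = $599,600
First $69,000 at 37.5% = $25,875.00
Next $84,000 at 31.5% = $26,460.00
Next $194,000 at 24% = $46,560.00
Next $52,000 at 20.5% = $10,660.00
Remaining $200,600 at 17.5% = $35,105.00
Fee: $25,875.00 + $26,460.00 + $46,560.00 + $10,660.00 + $35,105.00 = $144,660.00
$144,660.00 exceeds the $123,000 cap, so the fee is capped at $123,000.00.
Referral share: 25% of $123,000.00 = $30,750.00; lead counsel retains $123,000.00 − $30,750.00 = $92,250.00.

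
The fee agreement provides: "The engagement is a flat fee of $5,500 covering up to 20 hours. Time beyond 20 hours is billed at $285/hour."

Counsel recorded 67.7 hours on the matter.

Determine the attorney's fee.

$19,094.50

Flat fee: $5,500.00
Excess hours: 67.7 − 20 = 47.7
Overrun: 47.7 × $285 = $13,594.50
Total: $5,500.00 + $13,594.50 = $19,094.50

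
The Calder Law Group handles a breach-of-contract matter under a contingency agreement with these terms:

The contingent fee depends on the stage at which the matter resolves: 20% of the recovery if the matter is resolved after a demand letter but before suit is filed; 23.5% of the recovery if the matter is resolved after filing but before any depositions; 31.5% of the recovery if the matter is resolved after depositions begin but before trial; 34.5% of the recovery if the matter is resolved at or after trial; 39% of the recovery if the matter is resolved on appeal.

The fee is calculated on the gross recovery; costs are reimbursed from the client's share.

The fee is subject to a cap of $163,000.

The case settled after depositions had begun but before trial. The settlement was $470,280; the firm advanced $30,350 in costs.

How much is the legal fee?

$148,138.20

Fee base is the gross recovery, $470,280; costs are reimbursed separately.
The matter settled after depositions had begun but before trial, so the 31.5% rate applies.
$470,280 × 31.5% = $148,138.20
$148,138.20 is under the $163,000 cap.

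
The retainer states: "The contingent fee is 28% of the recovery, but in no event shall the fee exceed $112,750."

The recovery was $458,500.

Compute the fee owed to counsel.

$112,750.00

28% of $458,500 = $128,380.00
That exceeds the $112,750 cap, so the fee is capped at $112,750.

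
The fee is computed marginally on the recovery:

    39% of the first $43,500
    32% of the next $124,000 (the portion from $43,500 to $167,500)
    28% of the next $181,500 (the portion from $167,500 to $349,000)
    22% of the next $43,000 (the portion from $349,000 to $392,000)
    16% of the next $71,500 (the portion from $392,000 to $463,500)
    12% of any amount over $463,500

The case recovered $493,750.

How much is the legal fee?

$131,995.00

First $43,500 at 39% = $16,965.00
Next $124,000 at 32% = $39,680.00
Next $181,500 at 28% = $50,820.00
Next $43,000 at 22% = $9,460.00
Next $71,500 at 16% = $11,440.00
Remaining $30,250 at 12% = $3,630.00
Fee: $16,965.00 + $39,680.00 + $50,820.00 + $9,460.00 + $11,440.00 + $3,630.00 = $131,995.00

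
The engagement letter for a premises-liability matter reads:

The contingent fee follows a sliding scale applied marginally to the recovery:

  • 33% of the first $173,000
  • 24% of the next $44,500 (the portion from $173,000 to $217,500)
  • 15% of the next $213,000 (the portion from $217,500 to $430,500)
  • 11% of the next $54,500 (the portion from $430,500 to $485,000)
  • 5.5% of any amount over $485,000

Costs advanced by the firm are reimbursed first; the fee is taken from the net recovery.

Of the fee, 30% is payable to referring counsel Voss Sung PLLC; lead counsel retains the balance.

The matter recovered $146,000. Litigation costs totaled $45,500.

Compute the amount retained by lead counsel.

Fee base (net of costs): $146,000 − $45,500 = $100,500
First $100,500 at 33% = $33,165.00
Referral share: 30% of $33,165.00 = $9,949.50; lead counsel retains $33,165.00 − $9,949.50 = $23,215.50.

$23,215.50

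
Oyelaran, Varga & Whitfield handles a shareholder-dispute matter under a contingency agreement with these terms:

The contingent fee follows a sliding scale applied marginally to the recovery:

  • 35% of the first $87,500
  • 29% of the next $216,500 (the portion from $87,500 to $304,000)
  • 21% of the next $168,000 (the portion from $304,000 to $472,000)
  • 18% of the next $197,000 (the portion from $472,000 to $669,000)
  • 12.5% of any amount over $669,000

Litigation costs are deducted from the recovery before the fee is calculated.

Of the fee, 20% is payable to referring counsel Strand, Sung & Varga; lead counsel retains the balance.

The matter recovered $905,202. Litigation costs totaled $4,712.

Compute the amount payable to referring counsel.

Fee base (net of costs): $905,202 − $4,712 = $900,490
First $87,500 at 35% = $30,625.00
Next $216,500 at 29% = $62,785.00
Next $168,000 at 21% = $35,280.00
Next $197,000 at 18% = $35,460.00
Remaining $231,490 at 12.5% = $28,936.25
Fee: $30,625.00 + $62,785.00 + $35,280.00 + $35,460.00 + $28,936.25 = $193,086.25
Referral share: 20% of $193,086.25 = $38,617.25; lead counsel retains $193,086.25 − $38,617.25 = $154,469.00.

$38,617.25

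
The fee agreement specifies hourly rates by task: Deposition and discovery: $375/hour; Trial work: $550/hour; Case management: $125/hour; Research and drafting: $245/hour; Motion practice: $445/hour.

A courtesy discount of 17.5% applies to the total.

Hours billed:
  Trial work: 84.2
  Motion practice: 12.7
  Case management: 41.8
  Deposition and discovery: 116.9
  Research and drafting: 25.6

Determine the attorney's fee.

$88,519.20

Deposition and discovery: 116.9 × $375 = $43,837.50
Trial work: 84.2 × $550 = $46,310.00
Case management: 41.8 × $125 = $5,225.00
Research and drafting: 25.6 × $245 = $6,272.00
Motion practice: 12.7 × $445 = $5,651.50
Subtotal: $107,296.00
Less 17.5% discount: −$18,776.80
Total: $107,296.00 − $18,776.80 = $88,519.20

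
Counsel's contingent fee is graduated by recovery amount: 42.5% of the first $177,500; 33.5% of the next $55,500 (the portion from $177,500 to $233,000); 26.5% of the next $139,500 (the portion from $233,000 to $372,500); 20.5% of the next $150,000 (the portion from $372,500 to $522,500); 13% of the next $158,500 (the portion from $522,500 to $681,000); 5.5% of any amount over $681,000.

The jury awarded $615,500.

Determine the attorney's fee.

First $177,500 at 42.5% = $75,437.50
Next $55,500 at 33.5% = $18,592.50
Next $139,500 at 26.5% = $36,967.50
Next $150,000 at 20.5% = $30,750.00
Remaining $93,000 at 13% = $12,090.00
Fee: $75,437.50 + $18,592.50 + $36,967.50 + $30,750.00 + $12,090.00 = $173,837.50

$173,837.50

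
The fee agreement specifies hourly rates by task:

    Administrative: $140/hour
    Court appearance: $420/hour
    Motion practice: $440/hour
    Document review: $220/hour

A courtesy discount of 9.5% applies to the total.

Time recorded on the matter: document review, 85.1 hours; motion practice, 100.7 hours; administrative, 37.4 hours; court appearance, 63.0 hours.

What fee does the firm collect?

$85,727.03

Administrative: 37.4 × $140 = $5,236.00
Court appearance: 63.0 × $420 = $26,460.00
Motion practice: 100.7 × $440 = $44,308.00
Document review: 85.1 × $220 = $18,722.00
Subtotal: $94,726.00
Less 9.5% discount: −$8,998.97
Total: $94,726.00 − $8,998.97 = $85,727.03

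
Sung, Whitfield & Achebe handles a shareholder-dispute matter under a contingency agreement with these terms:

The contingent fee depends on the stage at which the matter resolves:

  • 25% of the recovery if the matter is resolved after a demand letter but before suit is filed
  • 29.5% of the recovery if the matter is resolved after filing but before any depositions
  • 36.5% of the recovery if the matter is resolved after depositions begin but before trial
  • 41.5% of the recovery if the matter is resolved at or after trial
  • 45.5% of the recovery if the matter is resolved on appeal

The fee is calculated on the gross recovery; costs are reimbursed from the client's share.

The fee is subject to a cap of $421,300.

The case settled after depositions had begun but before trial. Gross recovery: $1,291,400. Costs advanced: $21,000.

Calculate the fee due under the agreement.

Fee base is the gross recovery, $1,291,400; costs are reimbursed separately.
The matter settled after depositions had begun but before trial, so the 36.5% rate applies.
$1,291,400 × 36.5% = $471,361.00
$471,361.00 exceeds the $421,300 cap, so the fee is capped at $421,300.00.

$421,300.00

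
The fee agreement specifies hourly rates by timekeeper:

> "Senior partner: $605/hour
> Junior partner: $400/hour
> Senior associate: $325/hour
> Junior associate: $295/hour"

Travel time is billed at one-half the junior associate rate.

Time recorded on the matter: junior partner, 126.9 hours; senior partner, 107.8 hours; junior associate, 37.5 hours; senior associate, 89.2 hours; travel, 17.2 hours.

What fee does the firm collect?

$158,568.50

Senior partner: 107.8 × $605 = $65,219.00
Junior partner: 126.9 × $400 = $50,760.00
Senior associate: 89.2 × $325 = $28,990.00
Junior associate: 37.5 × $295 = $11,062.50
Subtotal: $65,219.00 + $50,760.00 + $28,990.00 + $11,062.50 = $156,031.50
Travel: 17.2 × ($295 ÷ 2) = 17.2 × $147.50 = $2,537.00
Total: $156,031.50 + $2,537.00 = $158,568.50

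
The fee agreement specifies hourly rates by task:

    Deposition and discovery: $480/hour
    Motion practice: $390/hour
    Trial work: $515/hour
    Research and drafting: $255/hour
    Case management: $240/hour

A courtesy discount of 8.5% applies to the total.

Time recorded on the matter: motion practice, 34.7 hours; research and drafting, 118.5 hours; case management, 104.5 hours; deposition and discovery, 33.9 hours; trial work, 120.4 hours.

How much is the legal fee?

Deposition and discovery: 33.9 × $480 = $16,272.00
Motion practice: 34.7 × $390 = $13,533.00
Trial work: 120.4 × $515 = $62,006.00
Research and drafting: 118.5 × $255 = $30,217.50
Case management: 104.5 × $240 = $25,080.00
Subtotal: $147,108.50
Less 8.5% discount: −$12,504.22
Total: $147,108.50 − $12,504.22 = $134,604.28

$134,604.28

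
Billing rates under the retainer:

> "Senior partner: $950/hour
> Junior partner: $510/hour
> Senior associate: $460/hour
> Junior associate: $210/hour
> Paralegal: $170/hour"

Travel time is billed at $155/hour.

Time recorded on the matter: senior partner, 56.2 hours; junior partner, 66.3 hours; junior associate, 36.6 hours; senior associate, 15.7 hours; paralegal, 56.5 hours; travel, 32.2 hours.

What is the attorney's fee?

$116,707.00

Senior partner: 56.2 × $950 = $53,390.00
Junior partner: 66.3 × $510 = $33,813.00
Senior associate: 15.7 × $460 = $7,222.00
Junior associate: 36.6 × $210 = $7,686.00
Paralegal: 56.5 × $170 = $9,605.00
Subtotal: $53,390.00 + $33,813.00 + $7,222.00 + $7,686.00 + $9,605.00 = $111,716.00
Travel: 32.2 × $155 = $4,991.00
Total: $111,716.00 + $4,991.00 = $116,707.00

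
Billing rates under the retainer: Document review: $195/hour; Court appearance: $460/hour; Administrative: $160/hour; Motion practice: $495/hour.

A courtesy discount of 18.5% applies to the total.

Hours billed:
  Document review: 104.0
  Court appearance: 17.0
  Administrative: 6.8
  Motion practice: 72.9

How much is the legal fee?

$53,197.90

Document review: 104.0 × $195 = $20,280.00
Court appearance: 17.0 × $460 = $7,820.00
Administrative: 6.8 × $160 = $1,088.00
Motion practice: 72.9 × $495 = $36,085.50
Subtotal: $65,273.50
Less 18.5% discount: −$12,075.60
Total: $65,273.50 − $12,075.60 = $53,197.90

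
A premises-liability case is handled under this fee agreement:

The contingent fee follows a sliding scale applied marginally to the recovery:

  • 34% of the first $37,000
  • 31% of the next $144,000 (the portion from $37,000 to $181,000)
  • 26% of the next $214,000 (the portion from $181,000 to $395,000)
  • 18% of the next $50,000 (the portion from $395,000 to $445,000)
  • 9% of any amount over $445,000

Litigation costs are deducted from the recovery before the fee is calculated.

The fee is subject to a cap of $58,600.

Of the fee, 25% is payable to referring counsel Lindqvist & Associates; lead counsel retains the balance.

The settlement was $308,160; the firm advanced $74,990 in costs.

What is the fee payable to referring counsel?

$14,650.00

Fee base (net of costs): $308,160 − $74,990 = $233,170
First $37,000 at 34% = $12,580.00
Next $144,000 at 31% = $44,640.00
Remaining $52,170 at 26% = $13,564.20
Fee: $12,580.00 + $44,640.00 + $13,564.20 = $70,784.20
$70,784.20 exceeds the $58,600 cap, so the fee is capped at $58,600.00.
Referral share: 25% of $58,600.00 = $14,650.00; lead counsel retains $58,600.00 − $14,650.00 = $43,950.00.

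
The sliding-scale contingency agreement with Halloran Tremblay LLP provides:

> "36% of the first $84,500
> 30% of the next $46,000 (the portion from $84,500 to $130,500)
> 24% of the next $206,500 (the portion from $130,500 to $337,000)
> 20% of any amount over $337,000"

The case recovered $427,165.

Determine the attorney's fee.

First $84,500 at 36% = $30,420.00
Next $46,000 at 30% = $13,800.00
Next $206,500 at 24% = $49,560.00
Remaining $90,165 at 20% = $18,033.00
Fee: $30,420.00 + $13,800.00 + $49,560.00 + $18,033.00 = $111,813.00

$111,813.00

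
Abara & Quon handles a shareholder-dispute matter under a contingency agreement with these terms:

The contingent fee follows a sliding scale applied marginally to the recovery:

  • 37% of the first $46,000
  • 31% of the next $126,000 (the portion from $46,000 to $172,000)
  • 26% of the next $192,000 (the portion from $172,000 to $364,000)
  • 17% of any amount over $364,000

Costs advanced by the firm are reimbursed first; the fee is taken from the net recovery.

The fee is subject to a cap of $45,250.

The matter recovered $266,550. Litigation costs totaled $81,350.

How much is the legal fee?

$45,250.00

Fee base (net of costs): $266,550 − $81,350 = $185,200
First $46,000 at 37% = $17,020.00
Next $126,000 at 31% = $39,060.00
Remaining $13,200 at 26% = $3,432.00
Fee: $17,020.00 + $39,060.00 + $3,432.00 = $59,512.00
$59,512.00 exceeds the $45,250 cap, so the fee is capped at $45,250.00.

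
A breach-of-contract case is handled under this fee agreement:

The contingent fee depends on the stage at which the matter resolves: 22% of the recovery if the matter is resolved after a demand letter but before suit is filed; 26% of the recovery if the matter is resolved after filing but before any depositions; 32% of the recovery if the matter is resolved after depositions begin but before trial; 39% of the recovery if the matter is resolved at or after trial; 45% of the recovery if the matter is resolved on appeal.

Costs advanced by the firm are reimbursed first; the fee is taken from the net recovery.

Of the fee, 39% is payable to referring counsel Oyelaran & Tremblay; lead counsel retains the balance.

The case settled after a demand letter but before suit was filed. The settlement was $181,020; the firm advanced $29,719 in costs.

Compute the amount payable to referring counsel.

Fee base (net of costs): $181,020 − $29,719 = $151,301
The matter settled after a demand letter but before suit was filed, so the 22% rate applies.
$151,301 × 22% = $33,286.22
Referral share: 39% of $33,286.22 = $12,981.63; lead counsel retains $33,286.22 − $12,981.63 = $20,304.59.

$12,981.63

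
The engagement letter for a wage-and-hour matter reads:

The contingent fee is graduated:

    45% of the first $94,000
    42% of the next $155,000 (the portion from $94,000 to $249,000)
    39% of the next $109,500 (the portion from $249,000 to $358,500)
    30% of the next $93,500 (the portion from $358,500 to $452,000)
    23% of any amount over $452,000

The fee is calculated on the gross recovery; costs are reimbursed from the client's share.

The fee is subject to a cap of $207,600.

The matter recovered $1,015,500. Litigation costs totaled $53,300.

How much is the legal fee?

Fee base is the gross recovery, $1,015,500; costs are reimbursed separately.
First $94,000 at 45% = $42,300.00
Next $155,000 at 42% = $65,100.00
Next $109,500 at 39% = $42,705.00
Next $93,500 at 30% = $28,050.00
Remaining $563,500 at 23% = $129,605.00
Fee: $42,300.00 + $65,100.00 + $42,705.00 + $28,050.00 + $129,605.00 = $307,760.00
$307,760.00 exceeds the $207,600 cap, so the fee is capped at $207,600.00.

$207,600.00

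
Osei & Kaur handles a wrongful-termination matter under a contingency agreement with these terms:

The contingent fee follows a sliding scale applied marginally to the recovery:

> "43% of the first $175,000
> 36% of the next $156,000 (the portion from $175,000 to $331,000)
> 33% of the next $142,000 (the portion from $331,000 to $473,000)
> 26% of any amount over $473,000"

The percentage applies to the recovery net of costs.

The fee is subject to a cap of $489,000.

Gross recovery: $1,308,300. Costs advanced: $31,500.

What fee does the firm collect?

Fee base (net of costs): $1,308,300 − $31,500 = $1,276,800
First $175,000 at 43% = $75,250.00
Next $156,000 at 36% = $56,160.00
Next $142,000 at 33% = $46,860.00
Remaining $803,800 at 26% = $208,988.00
Fee: $75,250.00 + $56,160.00 + $46,860.00 + $208,988.00 = $387,258.00
$387,258.00 is under the $489,000 cap.

$387,258.00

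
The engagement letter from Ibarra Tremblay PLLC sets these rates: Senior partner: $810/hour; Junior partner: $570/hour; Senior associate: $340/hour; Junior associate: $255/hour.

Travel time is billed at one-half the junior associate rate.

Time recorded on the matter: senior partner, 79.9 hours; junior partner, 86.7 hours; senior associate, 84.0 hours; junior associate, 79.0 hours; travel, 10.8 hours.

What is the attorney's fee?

Senior partner: 79.9 × $810 = $64,719.00
Junior partner: 86.7 × $570 = $49,419.00
Senior associate: 84.0 × $340 = $28,560.00
Junior associate: 79.0 × $255 = $20,145.00
Subtotal: $64,719.00 + $49,419.00 + $28,560.00 + $20,145.00 = $162,843.00
Travel: 10.8 × ($255 ÷ 2) = 10.8 × $127.50 = $1,377.00
Total: $162,843.00 + $1,377.00 = $164,220.00

$164,220.00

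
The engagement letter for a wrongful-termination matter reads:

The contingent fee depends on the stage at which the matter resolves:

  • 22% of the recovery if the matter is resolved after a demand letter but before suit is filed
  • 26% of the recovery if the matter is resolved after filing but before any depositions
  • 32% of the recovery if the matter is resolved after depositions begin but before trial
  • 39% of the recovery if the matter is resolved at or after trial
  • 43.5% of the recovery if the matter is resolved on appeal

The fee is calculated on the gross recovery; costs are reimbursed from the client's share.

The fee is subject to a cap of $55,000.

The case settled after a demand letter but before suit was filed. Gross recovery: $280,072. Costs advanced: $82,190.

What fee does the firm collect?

Fee base is the gross recovery, $280,072; costs are reimbursed separately.
The matter settled after a demand letter but before suit was filed, so the 22% rate applies.
$280,072 × 22% = $61,615.84
$61,615.84 exceeds the $55,000 cap, so the fee is capped at $55,000.00.

$55,000.00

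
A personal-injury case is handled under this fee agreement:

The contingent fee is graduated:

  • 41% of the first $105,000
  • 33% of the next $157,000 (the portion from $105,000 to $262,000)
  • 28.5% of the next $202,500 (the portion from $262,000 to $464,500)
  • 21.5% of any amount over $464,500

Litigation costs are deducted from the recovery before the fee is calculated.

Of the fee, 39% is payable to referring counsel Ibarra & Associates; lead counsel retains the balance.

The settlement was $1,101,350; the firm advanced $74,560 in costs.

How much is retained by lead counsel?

Fee base (net of costs): $1,101,350 − $74,560 = $1,026,790
First $105,000 at 41% = $43,050.00
Next $157,000 at 33% = $51,810.00
Next $202,500 at 28.5% = $57,712.50
Remaining $562,290 at 21.5% = $120,892.35
Fee: $43,050.00 + $51,810.00 + $57,712.50 + $120,892.35 = $273,464.85
Referral share: 39% of $273,464.85 = $106,651.29; lead counsel retains $273,464.85 − $106,651.29 = $166,813.56.

$166,813.56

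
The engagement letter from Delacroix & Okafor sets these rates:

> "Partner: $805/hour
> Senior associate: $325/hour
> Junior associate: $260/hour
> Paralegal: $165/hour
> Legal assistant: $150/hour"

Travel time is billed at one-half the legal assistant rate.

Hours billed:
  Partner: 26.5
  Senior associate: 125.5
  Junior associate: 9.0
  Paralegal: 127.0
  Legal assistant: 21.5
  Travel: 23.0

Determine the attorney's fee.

$90,365.00

Partner: 26.5 × $805 = $21,332.50
Senior associate: 125.5 × $325 = $40,787.50
Junior associate: 9.0 × $260 = $2,340.00
Paralegal: 127.0 × $165 = $20,955.00
Legal assistant: 21.5 × $150 = $3,225.00
Subtotal: $21,332.50 + $40,787.50 + $2,340.00 + $20,955.00 + $3,225.00 = $88,640.00
Travel: 23.0 × ($150 ÷ 2) = 23.0 × $75.00 = $1,725.00
Total: $88,640.00 + $1,725.00 = $90,365.00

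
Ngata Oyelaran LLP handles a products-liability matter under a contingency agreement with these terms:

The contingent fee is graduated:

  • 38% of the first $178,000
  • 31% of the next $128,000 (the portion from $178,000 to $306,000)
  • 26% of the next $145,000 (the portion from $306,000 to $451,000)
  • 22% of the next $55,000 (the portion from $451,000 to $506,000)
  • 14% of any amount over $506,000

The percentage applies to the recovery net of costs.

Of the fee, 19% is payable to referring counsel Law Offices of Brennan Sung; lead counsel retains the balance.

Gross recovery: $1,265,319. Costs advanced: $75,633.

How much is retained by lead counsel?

Fee base (net of costs): $1,265,319 − $75,633 = $1,189,686
First $178,000 at 38% = $67,640.00
Next $128,000 at 31% = $39,680.00
Next $145,000 at 26% = $37,700.00
Next $55,000 at 22% = $12,100.00
Remaining $683,686 at 14% = $95,716.04
Fee: $67,640.00 + $39,680.00 + $37,700.00 + $12,100.00 + $95,716.04 = $252,836.04
Referral share: 19% of $252,836.04 = $48,038.85; lead counsel retains $252,836.04 − $48,038.85 = $204,797.19.

$204,797.19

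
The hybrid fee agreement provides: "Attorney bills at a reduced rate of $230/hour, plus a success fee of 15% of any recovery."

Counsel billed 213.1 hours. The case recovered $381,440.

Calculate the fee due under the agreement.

$106,229.00

Hourly: 213.1 × $230 = $49,013.00
Success fee: 15% of $381,440 = $57,216.00
Total: $49,013.00 + $57,216.00 = $106,229.00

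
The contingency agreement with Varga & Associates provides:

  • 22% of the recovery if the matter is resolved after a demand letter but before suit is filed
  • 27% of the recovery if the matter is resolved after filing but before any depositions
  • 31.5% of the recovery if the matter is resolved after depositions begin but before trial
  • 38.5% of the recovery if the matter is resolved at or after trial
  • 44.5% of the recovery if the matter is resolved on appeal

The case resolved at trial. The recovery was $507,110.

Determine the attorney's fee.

$195,237.35

The matter resolved at trial, so the 38.5% rate applies.
$507,110 × 38.5% = $195,237.35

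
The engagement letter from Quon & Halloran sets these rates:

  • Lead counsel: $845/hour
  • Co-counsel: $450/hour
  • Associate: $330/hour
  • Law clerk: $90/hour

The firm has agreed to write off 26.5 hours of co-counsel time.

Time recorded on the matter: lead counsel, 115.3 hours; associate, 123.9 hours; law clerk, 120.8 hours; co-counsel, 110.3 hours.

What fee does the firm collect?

Lead counsel: 115.3 × $845 = $97,428.50
Co-counsel: 110.3 × $450 = $49,635.00
Associate: 123.9 × $330 = $40,887.00
Law clerk: 120.8 × $90 = $10,872.00
Subtotal: $198,822.50
Write-off: 26.5 × $450 = $11,925.00
Total: $198,822.50 − $11,925.00 = $186,897.50

$186,897.50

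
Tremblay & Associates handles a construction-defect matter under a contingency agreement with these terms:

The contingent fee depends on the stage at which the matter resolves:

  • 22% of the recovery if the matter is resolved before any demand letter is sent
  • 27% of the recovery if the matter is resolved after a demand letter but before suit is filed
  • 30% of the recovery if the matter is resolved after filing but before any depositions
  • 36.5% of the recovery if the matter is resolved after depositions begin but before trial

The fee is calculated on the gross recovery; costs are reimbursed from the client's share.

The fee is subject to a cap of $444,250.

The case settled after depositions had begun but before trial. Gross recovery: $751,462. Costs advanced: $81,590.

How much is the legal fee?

Fee base is the gross recovery, $751,462; costs are reimbursed separately.
The matter settled after depositions had begun but before trial, so the 36.5% rate applies.
$751,462 × 36.5% = $274,283.63
$274,283.63 is under the $444,250 cap.

$274,283.63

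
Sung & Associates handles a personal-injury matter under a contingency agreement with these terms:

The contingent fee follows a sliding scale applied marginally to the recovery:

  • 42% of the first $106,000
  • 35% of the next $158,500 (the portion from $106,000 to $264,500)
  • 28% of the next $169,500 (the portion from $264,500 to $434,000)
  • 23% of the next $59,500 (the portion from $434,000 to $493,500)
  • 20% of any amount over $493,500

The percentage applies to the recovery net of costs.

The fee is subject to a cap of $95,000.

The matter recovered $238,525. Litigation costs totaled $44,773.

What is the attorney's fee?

Fee base (net of costs): $238,525 − $44,773 = $193,752
First $106,000 at 42% = $44,520.00
Remaining $87,752 at 35% = $30,713.20
Fee: $44,520.00 + $30,713.20 = $75,233.20
$75,233.20 is under the $95,000 cap.

$75,233.20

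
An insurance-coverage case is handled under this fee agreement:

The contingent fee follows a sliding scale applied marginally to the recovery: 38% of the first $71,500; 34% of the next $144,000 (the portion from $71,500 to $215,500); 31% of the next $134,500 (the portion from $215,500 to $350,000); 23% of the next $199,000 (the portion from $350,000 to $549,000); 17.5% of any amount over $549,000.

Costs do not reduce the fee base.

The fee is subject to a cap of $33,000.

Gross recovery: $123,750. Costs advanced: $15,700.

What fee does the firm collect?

Fee base is the gross recovery, $123,750; costs are reimbursed separately.
First $71,500 at 38% = $27,170.00
Remaining $52,250 at 34% = $17,765.00
Fee: $27,170.00 + $17,765.00 = $44,935.00
$44,935.00 exceeds the $33,000 cap, so the fee is capped at $33,000.00.

$33,000.00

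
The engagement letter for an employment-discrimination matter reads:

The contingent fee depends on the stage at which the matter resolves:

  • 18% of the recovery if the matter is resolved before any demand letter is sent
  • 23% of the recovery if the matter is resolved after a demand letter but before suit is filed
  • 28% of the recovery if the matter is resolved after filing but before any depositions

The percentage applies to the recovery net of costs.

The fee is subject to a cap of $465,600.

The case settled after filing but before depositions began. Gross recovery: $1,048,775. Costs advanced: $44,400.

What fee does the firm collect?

Fee base (net of costs): $1,048,775 − $44,400 = $1,004,375
The matter settled after filing but before depositions began, so the 28% rate applies.
$1,004,375 × 28% = $281,225.00
$281,225.00 is under the $465,600 cap.

$281,225.00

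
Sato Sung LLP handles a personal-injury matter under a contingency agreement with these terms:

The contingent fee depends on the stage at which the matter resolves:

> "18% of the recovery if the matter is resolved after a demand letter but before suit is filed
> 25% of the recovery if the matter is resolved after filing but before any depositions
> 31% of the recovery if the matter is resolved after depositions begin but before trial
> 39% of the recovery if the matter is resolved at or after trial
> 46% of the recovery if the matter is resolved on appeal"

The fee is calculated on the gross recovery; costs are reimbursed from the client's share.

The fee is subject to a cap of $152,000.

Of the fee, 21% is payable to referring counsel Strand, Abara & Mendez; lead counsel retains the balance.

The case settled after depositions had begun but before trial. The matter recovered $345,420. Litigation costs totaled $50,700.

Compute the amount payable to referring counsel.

Fee base is the gross recovery, $345,420; costs are reimbursed separately.
The matter settled after depositions had begun but before trial, so the 31% rate applies.
$345,420 × 31% = $107,080.20
$107,080.20 is under the $152,000 cap.
Referral share: 21% of $107,080.20 = $22,486.84; lead counsel retains $107,080.20 − $22,486.84 = $84,593.36.

$22,486.84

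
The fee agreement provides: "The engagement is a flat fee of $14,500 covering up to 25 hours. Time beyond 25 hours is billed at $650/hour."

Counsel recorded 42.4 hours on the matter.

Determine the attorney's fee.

Flat fee: $14,500.00
Excess hours: 42.4 − 25 = 17.4
Overrun: 17.4 × $650 = $11,310.00
Total: $14,500.00 + $11,310.00 = $25,810.00

$25,810.00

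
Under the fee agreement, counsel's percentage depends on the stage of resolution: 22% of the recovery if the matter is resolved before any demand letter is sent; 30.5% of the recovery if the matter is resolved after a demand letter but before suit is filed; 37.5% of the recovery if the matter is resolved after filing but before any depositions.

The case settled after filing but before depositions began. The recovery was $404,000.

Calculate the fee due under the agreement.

The matter settled after filing but before depositions began, so the 37.5% rate applies.
$404,000 × 37.5% = $151,500.00

$151,500.00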